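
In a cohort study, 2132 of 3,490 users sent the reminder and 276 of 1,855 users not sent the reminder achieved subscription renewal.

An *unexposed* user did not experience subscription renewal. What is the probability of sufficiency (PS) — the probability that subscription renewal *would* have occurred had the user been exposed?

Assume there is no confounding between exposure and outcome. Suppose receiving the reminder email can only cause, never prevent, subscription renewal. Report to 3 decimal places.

p₁ = P(outcome | exposed) = 2132/3490 = 0.61089
p₀ = P(outcome | unexposed) = 276/1855 = 0.14879
Under exogeneity and monotonicity, PS = (p₁ − p₀) / (1 − p₀).
PS = (0.61089 − 0.14879) / (1 − 0.14879) = 0.4621 / 0.85121 ≈ 0.5429

PS ≈ 0.543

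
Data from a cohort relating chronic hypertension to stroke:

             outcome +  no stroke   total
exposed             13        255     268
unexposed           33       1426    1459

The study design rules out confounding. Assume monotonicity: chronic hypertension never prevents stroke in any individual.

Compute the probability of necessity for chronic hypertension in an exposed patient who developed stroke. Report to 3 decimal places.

p₁ = P(outcome | exposed) = 13/268 = 0.048507
p₀ = P(outcome | unexposed) = 33/1459 = 0.022618
Under exogeneity and monotonicity, PN = (p₁ − p₀)/p₁.
PN = (0.048507 − 0.022618) / 0.048507 ≈ 0.5337

PN ≈ 0.534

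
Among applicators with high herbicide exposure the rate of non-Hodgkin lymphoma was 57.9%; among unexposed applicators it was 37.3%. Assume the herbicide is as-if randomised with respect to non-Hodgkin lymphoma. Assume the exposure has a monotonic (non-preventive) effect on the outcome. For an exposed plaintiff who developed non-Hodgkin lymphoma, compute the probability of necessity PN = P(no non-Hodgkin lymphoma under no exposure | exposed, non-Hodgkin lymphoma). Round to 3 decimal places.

p₁ = 0.579, p₀ = 0.373.
Under exogeneity and monotonicity, PN = (p₁ − p₀) / p₁.
PN = (0.579 − 0.373) / 0.579 = 0.206 / 0.579 ≈ 0.3558

PN ≈ 0.356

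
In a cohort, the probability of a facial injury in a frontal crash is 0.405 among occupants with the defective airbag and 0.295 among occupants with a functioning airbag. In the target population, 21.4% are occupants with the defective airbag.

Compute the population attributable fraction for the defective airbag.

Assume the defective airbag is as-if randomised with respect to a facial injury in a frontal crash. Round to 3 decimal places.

Let p₁ = 0.405, p₀ = 0.295.
Overall risk P(Y=1) = π·p₁ + (1−π)·p₀ = 0.214×0.405 + 0.786×0.295 = 0.31854.
Under exogeneity, PAF = [P(Y=1) − p₀] / P(Y=1).
PAF = (0.31854 − 0.295) / 0.31854 ≈ 0.0739

PAF ≈ 0.074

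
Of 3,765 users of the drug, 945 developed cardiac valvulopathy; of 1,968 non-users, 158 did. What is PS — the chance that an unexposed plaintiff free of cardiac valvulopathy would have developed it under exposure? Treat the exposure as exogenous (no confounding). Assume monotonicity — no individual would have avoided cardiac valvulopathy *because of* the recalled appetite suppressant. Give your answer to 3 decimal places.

p₁ = P(outcome | exposed) = 945/3765 = 0.251
p₀ = P(outcome | unexposed) = 158/1968 = 0.080285
Under exogeneity and monotonicity, PS = (p₁ − p₀) / (1 − p₀).
PS = (0.251 − 0.080285) / (1 − 0.080285) = 0.17071 / 0.91972 ≈ 0.1856

PS ≈ 0.186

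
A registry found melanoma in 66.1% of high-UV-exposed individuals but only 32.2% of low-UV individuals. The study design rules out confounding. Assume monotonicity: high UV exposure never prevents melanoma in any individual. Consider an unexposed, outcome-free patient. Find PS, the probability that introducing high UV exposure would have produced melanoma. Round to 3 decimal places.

PS ≈ 0.500

p₁ = 0.661, p₀ = 0.322.
Under exogeneity and monotonicity, PS = (p₁ − p₀) / (1 − p₀).
PS = (0.661 − 0.322) / (1 − 0.322) = 0.339 / 0.678 ≈ 0.5000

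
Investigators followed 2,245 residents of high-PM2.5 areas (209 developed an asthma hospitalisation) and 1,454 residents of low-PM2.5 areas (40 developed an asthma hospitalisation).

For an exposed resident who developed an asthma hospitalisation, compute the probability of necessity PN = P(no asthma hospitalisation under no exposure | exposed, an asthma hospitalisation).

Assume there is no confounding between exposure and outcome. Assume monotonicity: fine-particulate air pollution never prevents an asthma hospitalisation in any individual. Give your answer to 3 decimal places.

PN ≈ 0.704

p₁ = P(outcome | exposed) = 209/2245 = 0.093096
p₀ = P(outcome | unexposed) = 40/1454 = 0.02751
Under exogeneity and monotonicity, PN = (p₁ − p₀) / p₁.
PN = (0.093096 − 0.02751) / 0.093096 = 0.065585 / 0.093096 ≈ 0.7045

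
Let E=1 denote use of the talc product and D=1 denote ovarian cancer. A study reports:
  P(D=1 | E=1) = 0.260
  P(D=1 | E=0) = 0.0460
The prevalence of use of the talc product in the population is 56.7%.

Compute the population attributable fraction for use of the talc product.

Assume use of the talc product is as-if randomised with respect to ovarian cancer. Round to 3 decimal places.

PAF ≈ 0.725

Let p₁ = 0.26, p₀ = 0.046.
Overall risk P(Y=1) = π·p₁ + (1−π)·p₀ = 0.567×0.26 + 0.433×0.046 = 0.16734.
Under exogeneity, PAF = [P(Y=1) − p₀] / P(Y=1).
PAF = (0.16734 − 0.046) / 0.16734 ≈ 0.7251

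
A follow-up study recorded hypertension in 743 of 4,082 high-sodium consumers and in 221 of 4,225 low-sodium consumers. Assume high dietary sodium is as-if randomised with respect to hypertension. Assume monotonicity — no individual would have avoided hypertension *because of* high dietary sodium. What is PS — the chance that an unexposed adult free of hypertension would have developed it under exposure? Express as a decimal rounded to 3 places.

PS ≈ 0.137

p₁ = P(outcome | exposed) = 743/4082 = 0.18202
p₀ = P(outcome | unexposed) = 221/4225 = 0.052308
Under exogeneity and monotonicity, PS = (p₁ − p₀) / (1 − p₀).
PS = (0.18202 − 0.052308) / (1 − 0.052308) = 0.12971 / 0.94769 ≈ 0.1369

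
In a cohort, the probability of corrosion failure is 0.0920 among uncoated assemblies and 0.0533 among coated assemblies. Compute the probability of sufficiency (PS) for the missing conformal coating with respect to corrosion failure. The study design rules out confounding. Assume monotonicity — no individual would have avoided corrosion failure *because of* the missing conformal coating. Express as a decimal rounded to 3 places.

Let p₁ = 0.092, p₀ = 0.0533.
Under exogeneity and monotonicity, PS = (p₁ − p₀) / (1 − p₀).
PS = (0.092 − 0.0533) / (1 − 0.0533) = 0.0387 / 0.9467 ≈ 0.0409

PS ≈ 0.041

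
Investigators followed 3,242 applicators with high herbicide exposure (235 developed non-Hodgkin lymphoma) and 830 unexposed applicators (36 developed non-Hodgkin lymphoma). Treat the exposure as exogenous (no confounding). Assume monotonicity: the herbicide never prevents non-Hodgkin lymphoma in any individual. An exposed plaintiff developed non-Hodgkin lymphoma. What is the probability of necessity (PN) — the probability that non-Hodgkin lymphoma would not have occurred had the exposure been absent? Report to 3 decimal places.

p₁ = P(outcome | exposed) = 235/3242 = 0.072486
p₀ = P(outcome | unexposed) = 36/830 = 0.043373
Under exogeneity and monotonicity, PN = (p₁ − p₀) / p₁.
PN = (0.072486 − 0.043373) / 0.072486 = 0.029113 / 0.072486 ≈ 0.4016

PN ≈ 0.402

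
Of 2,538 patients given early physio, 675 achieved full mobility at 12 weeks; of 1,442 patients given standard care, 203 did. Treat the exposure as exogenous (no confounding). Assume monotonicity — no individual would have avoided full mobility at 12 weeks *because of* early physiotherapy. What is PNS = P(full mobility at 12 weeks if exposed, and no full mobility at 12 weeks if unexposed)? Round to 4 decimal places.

PNS ≈ 0.1252

p₁ = P(outcome | exposed) = 675/2538 = 0.26596
p₀ = P(outcome | unexposed) = 203/1442 = 0.14078
Under exogeneity and monotonicity, PNS = p₁ − p₀.
PNS = 0.26596 − 0.14078 = 0.12518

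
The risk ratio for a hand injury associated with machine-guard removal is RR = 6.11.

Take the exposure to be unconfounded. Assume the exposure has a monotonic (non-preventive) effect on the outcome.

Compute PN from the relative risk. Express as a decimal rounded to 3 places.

Under exogeneity and monotonicity, PN = (RR − 1) / RR = 1 − 1/RR.
PN = (6.11 − 1) / 6.11 = 5.11 / 6.11 ≈ 0.8363

PN ≈ 0.836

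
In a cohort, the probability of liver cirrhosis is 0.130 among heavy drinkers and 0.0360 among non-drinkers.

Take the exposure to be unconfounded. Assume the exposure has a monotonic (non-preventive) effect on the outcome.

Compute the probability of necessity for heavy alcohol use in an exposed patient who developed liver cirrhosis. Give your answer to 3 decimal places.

Let p₁ = 0.13, p₀ = 0.036.
Under exogeneity and monotonicity, PN = (p₁ − p₀) / p₁.
PN = (0.13 − 0.036) / 0.13 = 0.094 / 0.13 ≈ 0.7231

PN ≈ 0.723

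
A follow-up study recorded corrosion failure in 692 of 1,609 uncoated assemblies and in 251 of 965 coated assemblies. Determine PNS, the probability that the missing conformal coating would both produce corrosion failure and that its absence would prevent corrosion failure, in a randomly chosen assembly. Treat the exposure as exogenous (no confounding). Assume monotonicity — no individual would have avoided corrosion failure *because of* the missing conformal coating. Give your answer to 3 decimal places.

p₁ = P(outcome | exposed) = 692/1609 = 0.43008
p₀ = P(outcome | unexposed) = 251/965 = 0.2601
Under exogeneity and monotonicity, PNS = p₁ − p₀.
PNS = 0.43008 − 0.2601 = 0.16998

PNS ≈ 0.170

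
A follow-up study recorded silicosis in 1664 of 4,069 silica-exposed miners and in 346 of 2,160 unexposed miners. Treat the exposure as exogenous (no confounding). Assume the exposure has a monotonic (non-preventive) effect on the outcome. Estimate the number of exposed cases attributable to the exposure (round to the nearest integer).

p₁ = P(outcome | exposed) = 1664/4069 = 0.40895
p₀ = P(outcome | unexposed) = 346/2160 = 0.16019
PN = (p₁ − p₀)/p₁ = (0.40895 − 0.16019) / 0.40895 ≈ 0.60830.
Attributable cases ≈ PN × (exposed cases) = 0.60830 × 1664 ≈ 1012.21.

about 1012 cases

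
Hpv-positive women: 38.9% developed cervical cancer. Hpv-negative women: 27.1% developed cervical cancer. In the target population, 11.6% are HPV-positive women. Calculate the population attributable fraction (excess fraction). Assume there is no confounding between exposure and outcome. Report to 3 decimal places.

PAF ≈ 0.048

p₁ = 0.389, p₀ = 0.271.
Overall risk P(Y=1) = π·p₁ + (1−π)·p₀ = 0.116×0.389 + 0.884×0.271 = 0.28469.
Under exogeneity, PAF = [P(Y=1) − p₀] / P(Y=1).
PAF = (0.28469 − 0.271) / 0.28469 ≈ 0.0481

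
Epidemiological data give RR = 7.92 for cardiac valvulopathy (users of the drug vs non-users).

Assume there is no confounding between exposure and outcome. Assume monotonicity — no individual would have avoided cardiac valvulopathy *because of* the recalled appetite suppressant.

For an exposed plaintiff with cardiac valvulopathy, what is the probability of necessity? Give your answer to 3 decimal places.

Under exogeneity and monotonicity, PN = (RR − 1) / RR = 1 − 1/RR.
PN = (7.92 − 1) / 7.92 = 6.92 / 7.92 ≈ 0.8737

PN ≈ 0.874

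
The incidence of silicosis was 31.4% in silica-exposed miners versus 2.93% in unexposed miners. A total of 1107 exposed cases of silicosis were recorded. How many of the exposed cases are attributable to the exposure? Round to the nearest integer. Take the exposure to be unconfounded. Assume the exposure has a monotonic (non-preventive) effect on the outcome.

p₁ = 0.314, p₀ = 0.0293.
PN = (p₁ − p₀)/p₁ = (0.314 − 0.0293) / 0.314 ≈ 0.90669.
Attributable cases ≈ PN × (exposed cases) = 0.90669 × 1107 ≈ 1003.70.

about 1004 cases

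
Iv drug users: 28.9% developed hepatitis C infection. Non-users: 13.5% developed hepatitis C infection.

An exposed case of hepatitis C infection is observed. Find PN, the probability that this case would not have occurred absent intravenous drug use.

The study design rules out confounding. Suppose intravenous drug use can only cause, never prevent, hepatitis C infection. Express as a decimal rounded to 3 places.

p₁ = 0.289, p₀ = 0.135.
Under exogeneity and monotonicity, PN = (p₁ − p₀) / p₁.
PN = (0.289 − 0.135) / 0.289 = 0.154 / 0.289 ≈ 0.5329

PN ≈ 0.533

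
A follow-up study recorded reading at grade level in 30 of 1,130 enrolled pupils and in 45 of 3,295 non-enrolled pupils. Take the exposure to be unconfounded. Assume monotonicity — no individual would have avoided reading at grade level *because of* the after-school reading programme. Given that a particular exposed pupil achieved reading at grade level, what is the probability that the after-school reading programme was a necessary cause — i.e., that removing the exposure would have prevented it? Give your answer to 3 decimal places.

PN ≈ 0.486

p₁ = P(outcome | exposed) = 30/1130 = 0.026549
p₀ = P(outcome | unexposed) = 45/3295 = 0.013657
Under exogeneity and monotonicity, PN = (p₁ − p₀) / p₁.
PN = (0.026549 − 0.013657) / 0.026549 = 0.012892 / 0.026549 ≈ 0.4856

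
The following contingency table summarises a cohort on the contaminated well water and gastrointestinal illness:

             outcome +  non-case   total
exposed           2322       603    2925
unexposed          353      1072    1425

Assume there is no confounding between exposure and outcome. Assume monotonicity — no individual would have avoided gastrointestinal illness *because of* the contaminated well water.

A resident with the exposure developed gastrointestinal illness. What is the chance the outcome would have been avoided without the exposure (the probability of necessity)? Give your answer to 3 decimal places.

PN ≈ 0.688

p₁ = P(outcome | exposed) = 2322/2925 = 0.79385
p₀ = P(outcome | unexposed) = 353/1425 = 0.24772
Under exogeneity and monotonicity, PN = (p₁ − p₀)/p₁.
PN = (0.79385 − 0.24772) / 0.79385 ≈ 0.6880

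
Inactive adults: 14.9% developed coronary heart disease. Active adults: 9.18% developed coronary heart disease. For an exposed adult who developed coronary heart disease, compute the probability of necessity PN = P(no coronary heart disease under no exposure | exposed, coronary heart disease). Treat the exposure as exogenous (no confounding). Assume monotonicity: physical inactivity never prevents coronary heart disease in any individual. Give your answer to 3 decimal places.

p₁ = 0.149, p₀ = 0.0918.
Under exogeneity and monotonicity, PN = (p₁ − p₀) / p₁.
PN = (0.149 − 0.0918) / 0.149 = 0.0572 / 0.149 ≈ 0.3839

PN ≈ 0.384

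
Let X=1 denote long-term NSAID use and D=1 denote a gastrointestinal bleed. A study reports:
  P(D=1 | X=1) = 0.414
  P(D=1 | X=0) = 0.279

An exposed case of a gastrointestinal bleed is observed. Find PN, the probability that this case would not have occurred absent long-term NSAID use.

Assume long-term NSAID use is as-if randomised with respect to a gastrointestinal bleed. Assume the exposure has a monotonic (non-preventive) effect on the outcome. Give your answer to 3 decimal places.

Let p₁ = 0.414, p₀ = 0.279.
Under exogeneity and monotonicity, PN = (p₁ − p₀) / p₁.
PN = (0.414 − 0.279) / 0.414 = 0.135 / 0.414 ≈ 0.3261

PN ≈ 0.326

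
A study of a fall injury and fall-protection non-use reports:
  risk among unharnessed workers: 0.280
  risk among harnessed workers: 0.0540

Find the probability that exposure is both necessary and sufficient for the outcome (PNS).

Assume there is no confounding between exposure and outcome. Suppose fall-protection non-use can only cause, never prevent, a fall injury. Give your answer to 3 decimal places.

Let p₁ = 0.28, p₀ = 0.054.
Under exogeneity and monotonicity, PNS = p₁ − p₀.
PNS = 0.28 − 0.054 = 0.226

PNS ≈ 0.226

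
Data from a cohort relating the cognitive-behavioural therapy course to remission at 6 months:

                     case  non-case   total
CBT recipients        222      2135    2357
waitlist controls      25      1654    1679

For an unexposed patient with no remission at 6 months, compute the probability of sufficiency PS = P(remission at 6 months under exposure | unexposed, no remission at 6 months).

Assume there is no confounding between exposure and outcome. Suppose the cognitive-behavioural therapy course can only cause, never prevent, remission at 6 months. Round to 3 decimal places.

PS ≈ 0.080

p₁ = P(outcome | exposed) = 222/2357 = 0.094188
p₀ = P(outcome | unexposed) = 25/1679 = 0.01489
Under exogeneity and monotonicity, PS = (p₁ − p₀) / (1 − p₀).
PS = (0.094188 − 0.01489) / (1 − 0.01489) = 0.079298 / 0.98511 ≈ 0.0805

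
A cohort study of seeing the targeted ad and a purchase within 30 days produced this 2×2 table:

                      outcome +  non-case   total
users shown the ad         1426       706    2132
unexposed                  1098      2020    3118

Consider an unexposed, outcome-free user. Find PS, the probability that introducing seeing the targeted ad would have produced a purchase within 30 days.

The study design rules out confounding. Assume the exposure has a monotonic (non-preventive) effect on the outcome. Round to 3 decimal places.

PS ≈ 0.489

p₁ = P(outcome | exposed) = 1426/2132 = 0.66886
p₀ = P(outcome | unexposed) = 1098/3118 = 0.35215
Under exogeneity and monotonicity, PS = (p₁ − p₀) / (1 − p₀).
PS = (0.66886 − 0.35215) / (1 − 0.35215) = 0.31671 / 0.64785 ≈ 0.4889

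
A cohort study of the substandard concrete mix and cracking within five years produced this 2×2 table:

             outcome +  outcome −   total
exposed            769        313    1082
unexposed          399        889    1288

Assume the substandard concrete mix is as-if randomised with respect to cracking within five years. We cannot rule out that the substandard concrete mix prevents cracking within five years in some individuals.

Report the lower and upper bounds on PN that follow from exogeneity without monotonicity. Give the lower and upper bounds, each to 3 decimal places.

0.564 ≤ PN ≤ 0.971

p₁ = P(outcome | exposed) = 769/1082 = 0.71072
p₀ = P(outcome | unexposed) = 399/1288 = 0.30978
Under exogeneity alone the bounds on PN are max{0,(p₁−p₀)/p₁} ≤ PN ≤ min{1,(1−p₀)/p₁}.
  lower = (p₁ − p₀)/p₁ = 0.40094 / 0.71072 ≈ 0.5641
  upper = min{1, (1 − p₀)/p₁} = 0.69022 / 0.71072 ≈ 0.9712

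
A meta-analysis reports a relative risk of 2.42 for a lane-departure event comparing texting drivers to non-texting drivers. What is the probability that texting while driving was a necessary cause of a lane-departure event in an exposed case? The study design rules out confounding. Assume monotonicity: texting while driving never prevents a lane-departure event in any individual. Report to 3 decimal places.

PN ≈ 0.587

Under exogeneity and monotonicity, PN = (RR − 1) / RR = 1 − 1/RR.
PN = (2.42 − 1) / 2.42 = 1.42 / 2.42 ≈ 0.5868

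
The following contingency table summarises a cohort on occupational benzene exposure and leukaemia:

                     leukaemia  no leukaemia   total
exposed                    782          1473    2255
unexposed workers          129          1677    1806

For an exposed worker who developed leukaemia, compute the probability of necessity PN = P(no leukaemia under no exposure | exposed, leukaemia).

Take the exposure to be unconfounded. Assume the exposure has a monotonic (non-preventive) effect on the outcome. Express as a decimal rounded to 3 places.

PN ≈ 0.794

p₁ = P(outcome | exposed) = 782/2255 = 0.34678
p₀ = P(outcome | unexposed) = 129/1806 = 0.071429
Under exogeneity and monotonicity, PN = (p₁ − p₀) / p₁.
PN = (0.34678 − 0.071429) / 0.34678 = 0.27536 / 0.34678 ≈ 0.7940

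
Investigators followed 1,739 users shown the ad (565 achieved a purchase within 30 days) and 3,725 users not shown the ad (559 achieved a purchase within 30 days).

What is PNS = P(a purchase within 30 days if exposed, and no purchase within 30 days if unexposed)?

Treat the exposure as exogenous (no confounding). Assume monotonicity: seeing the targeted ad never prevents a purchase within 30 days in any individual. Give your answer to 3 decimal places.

p₁ = P(outcome | exposed) = 565/1739 = 0.3249
p₀ = P(outcome | unexposed) = 559/3725 = 0.15007
Under exogeneity and monotonicity, PNS = p₁ − p₀.
PNS = 0.3249 − 0.15007 = 0.17483

PNS ≈ 0.175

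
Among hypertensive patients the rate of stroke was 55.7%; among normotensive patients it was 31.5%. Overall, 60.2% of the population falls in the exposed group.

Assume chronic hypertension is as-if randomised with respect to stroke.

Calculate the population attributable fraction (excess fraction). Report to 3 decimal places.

PAF ≈ 0.316

p₁ = 0.557, p₀ = 0.315.
Overall risk P(Y=1) = π·p₁ + (1−π)·p₀ = 0.602×0.557 + 0.398×0.315 = 0.46068.
Under exogeneity, PAF = [P(Y=1) − p₀] / P(Y=1).
PAF = (0.46068 − 0.315) / 0.46068 ≈ 0.3162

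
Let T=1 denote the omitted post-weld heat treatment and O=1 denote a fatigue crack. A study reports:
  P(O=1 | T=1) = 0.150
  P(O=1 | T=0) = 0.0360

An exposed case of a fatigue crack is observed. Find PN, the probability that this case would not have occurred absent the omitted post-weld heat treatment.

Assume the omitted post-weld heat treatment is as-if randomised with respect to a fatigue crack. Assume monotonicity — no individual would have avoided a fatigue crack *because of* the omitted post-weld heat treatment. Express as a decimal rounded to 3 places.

PN ≈ 0.760

Let p₁ = 0.15, p₀ = 0.036.
Under exogeneity and monotonicity, PN = (p₁ − p₀) / p₁.
PN = (0.15 − 0.036) / 0.15 = 0.114 / 0.15 ≈ 0.7600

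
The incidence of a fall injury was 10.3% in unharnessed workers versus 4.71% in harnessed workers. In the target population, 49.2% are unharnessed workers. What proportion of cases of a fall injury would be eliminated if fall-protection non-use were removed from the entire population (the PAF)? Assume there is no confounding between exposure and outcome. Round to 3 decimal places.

p₁ = 0.103, p₀ = 0.0471.
Overall risk P(Y=1) = π·p₁ + (1−π)·p₀ = 0.492×0.103 + 0.508×0.0471 = 0.074603.
Under exogeneity, PAF = [P(Y=1) − p₀] / P(Y=1).
PAF = (0.074603 − 0.0471) / 0.074603 ≈ 0.3687

PAF ≈ 0.369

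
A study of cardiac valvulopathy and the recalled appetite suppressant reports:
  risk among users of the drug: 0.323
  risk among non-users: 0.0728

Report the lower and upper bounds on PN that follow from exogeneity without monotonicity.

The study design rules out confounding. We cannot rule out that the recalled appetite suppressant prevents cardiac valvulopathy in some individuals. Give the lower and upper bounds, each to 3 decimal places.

0.775 ≤ PN ≤ 1.000

Let p₁ = 0.323, p₀ = 0.0728.
Under exogeneity alone the bounds on PN are max{0,(p₁−p₀)/p₁} ≤ PN ≤ min{1,(1−p₀)/p₁}.
  lower = (p₁ − p₀)/p₁ = 0.2502 / 0.323 ≈ 0.7746
  upper = min{1, (1 − p₀)/p₁} = 0.9272 / 0.323 ≈ 2.8706 → capped at 1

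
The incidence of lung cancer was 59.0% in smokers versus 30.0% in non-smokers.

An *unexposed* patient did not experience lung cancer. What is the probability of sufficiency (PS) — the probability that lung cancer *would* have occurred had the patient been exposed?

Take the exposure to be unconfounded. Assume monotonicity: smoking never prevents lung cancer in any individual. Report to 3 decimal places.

PS ≈ 0.414

p₁ = 0.59, p₀ = 0.3.
Under exogeneity and monotonicity, PS = (p₁ − p₀) / (1 − p₀).
PS = (0.59 − 0.3) / (1 − 0.3) = 0.29 / 0.7 ≈ 0.4143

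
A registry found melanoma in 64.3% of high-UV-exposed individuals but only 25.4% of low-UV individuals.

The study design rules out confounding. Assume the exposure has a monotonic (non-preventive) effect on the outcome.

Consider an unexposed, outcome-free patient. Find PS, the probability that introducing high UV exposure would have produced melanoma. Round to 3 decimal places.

PS ≈ 0.521

p₁ = 0.643, p₀ = 0.254.
Under exogeneity and monotonicity, PS = (p₁ − p₀) / (1 − p₀).
PS = (0.643 − 0.254) / (1 − 0.254) = 0.389 / 0.746 ≈ 0.5214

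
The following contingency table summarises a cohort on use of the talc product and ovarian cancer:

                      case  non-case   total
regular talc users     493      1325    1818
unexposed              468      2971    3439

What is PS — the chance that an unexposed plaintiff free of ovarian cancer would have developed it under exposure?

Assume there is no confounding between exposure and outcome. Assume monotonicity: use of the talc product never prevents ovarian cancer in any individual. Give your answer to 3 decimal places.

PS ≈ 0.156

p₁ = P(outcome | exposed) = 493/1818 = 0.27118
p₀ = P(outcome | unexposed) = 468/3439 = 0.13609
Under exogeneity and monotonicity, PS = (p₁ − p₀)/(1 − p₀).
PS = (0.27118 − 0.13609) / 0.86391 ≈ 0.1564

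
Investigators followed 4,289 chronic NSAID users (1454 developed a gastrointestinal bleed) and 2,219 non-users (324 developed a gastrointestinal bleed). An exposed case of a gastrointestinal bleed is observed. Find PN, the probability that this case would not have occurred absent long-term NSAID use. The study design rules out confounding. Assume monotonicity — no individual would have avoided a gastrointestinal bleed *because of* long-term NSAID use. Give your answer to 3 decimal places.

p₁ = P(outcome | exposed) = 1454/4289 = 0.33901
p₀ = P(outcome | unexposed) = 324/2219 = 0.14601
Under exogeneity and monotonicity, PN = (p₁ − p₀) / p₁.
PN = (0.33901 − 0.14601) / 0.33901 = 0.193 / 0.33901 ≈ 0.5693

PN ≈ 0.569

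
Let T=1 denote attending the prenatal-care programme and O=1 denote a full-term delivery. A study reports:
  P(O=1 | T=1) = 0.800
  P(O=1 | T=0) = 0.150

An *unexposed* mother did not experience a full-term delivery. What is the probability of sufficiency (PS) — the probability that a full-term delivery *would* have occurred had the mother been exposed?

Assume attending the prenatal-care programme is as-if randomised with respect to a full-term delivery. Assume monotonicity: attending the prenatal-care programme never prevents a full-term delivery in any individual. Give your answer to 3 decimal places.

PS ≈ 0.765

Let p₁ = 0.8, p₀ = 0.15.
Under exogeneity and monotonicity, PS = (p₁ − p₀) / (1 − p₀).
PS = (0.8 − 0.15) / (1 − 0.15) = 0.65 / 0.85 ≈ 0.7647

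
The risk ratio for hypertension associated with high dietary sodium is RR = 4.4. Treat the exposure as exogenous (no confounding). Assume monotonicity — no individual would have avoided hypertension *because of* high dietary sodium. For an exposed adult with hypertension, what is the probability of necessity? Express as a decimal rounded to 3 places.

Under exogeneity and monotonicity, PN = (RR − 1) / RR = 1 − 1/RR.
PN = (4.4 − 1) / 4.4 = 3.4 / 4.4 ≈ 0.7727

PN ≈ 0.773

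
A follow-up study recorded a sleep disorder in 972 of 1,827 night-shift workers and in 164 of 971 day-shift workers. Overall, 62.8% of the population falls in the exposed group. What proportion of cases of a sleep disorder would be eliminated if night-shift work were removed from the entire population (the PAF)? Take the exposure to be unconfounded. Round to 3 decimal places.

p₁ = P(outcome | exposed) = 972/1827 = 0.53202
p₀ = P(outcome | unexposed) = 164/971 = 0.1689
Overall risk P(Y=1) = π·p₁ + (1−π)·p₀ = 0.628×0.53202 + 0.372×0.1689 = 0.39694.
Under exogeneity, PAF = [P(Y=1) − p₀] / P(Y=1).
PAF = (0.39694 − 0.1689) / 0.39694 ≈ 0.5745

PAF ≈ 0.574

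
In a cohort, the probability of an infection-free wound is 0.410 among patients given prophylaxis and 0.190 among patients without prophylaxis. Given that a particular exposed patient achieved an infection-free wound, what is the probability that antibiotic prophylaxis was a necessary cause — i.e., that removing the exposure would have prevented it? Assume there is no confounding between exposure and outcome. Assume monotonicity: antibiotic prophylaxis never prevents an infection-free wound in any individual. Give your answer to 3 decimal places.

Let p₁ = 0.41, p₀ = 0.19.
Under exogeneity and monotonicity, PN = (p₁ − p₀) / p₁.
PN = (0.41 − 0.19) / 0.41 = 0.22 / 0.41 ≈ 0.5366

PN ≈ 0.537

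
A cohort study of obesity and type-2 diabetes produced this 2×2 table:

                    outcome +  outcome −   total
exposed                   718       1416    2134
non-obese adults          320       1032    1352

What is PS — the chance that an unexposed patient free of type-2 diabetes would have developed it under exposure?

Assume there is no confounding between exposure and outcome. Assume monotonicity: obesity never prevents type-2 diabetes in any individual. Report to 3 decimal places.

p₁ = P(outcome | exposed) = 718/2134 = 0.33646
p₀ = P(outcome | unexposed) = 320/1352 = 0.23669
Under exogeneity and monotonicity, PS = (p₁ − p₀) / (1 − p₀).
PS = (0.33646 − 0.23669) / (1 − 0.23669) = 0.099771 / 0.76331 ≈ 0.1307

PS ≈ 0.131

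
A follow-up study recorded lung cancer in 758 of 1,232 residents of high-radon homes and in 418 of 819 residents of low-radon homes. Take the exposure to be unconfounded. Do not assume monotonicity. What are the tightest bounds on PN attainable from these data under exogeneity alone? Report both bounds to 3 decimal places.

0.170 ≤ PN ≤ 0.796

p₁ = P(outcome | exposed) = 758/1232 = 0.61526
p₀ = P(outcome | unexposed) = 418/819 = 0.51038
Under exogeneity alone the bounds on PN are max{0,(p₁−p₀)/p₁} ≤ PN ≤ min{1,(1−p₀)/p₁}.
  lower = (p₁ − p₀)/p₁ = 0.10488 / 0.61526 ≈ 0.1705
  upper = min{1, (1 − p₀)/p₁} = 0.48962 / 0.61526 ≈ 0.7958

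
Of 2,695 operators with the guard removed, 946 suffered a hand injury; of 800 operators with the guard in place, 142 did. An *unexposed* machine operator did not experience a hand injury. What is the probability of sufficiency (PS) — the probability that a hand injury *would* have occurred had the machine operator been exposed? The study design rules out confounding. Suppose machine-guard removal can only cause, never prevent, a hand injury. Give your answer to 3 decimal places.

PS ≈ 0.211

p₁ = P(outcome | exposed) = 946/2695 = 0.35102
p₀ = P(outcome | unexposed) = 142/800 = 0.1775
Under exogeneity and monotonicity, PS = (p₁ − p₀) / (1 − p₀).
PS = (0.35102 − 0.1775) / (1 − 0.1775) = 0.17352 / 0.8225 ≈ 0.2110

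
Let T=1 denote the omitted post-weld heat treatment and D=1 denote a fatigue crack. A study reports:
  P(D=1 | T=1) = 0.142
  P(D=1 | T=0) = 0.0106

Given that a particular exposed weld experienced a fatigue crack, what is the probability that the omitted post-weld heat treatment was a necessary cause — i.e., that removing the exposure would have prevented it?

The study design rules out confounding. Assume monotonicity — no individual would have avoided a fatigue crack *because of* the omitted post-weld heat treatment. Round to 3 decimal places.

PN ≈ 0.925

Let p₁ = 0.142, p₀ = 0.0106.
Under exogeneity and monotonicity, PN = (p₁ − p₀) / p₁.
PN = (0.142 − 0.0106) / 0.142 = 0.1314 / 0.142 ≈ 0.9254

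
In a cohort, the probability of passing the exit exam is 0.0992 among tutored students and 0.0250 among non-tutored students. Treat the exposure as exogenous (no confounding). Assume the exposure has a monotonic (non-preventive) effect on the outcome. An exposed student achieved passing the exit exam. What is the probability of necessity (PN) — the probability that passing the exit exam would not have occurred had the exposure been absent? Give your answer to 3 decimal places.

Let p₁ = 0.0992, p₀ = 0.025.
Under exogeneity and monotonicity, PN = (p₁ − p₀) / p₁.
PN = (0.0992 − 0.025) / 0.0992 = 0.0742 / 0.0992 ≈ 0.7480

PN ≈ 0.748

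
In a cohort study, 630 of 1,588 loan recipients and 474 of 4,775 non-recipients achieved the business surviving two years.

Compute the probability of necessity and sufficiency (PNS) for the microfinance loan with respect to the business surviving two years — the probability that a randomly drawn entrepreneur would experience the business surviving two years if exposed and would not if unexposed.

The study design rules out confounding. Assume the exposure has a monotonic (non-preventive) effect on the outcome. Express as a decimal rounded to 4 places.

PNS ≈ 0.2975

p₁ = P(outcome | exposed) = 630/1588 = 0.39673
p₀ = P(outcome | unexposed) = 474/4775 = 0.099267
Under exogeneity and monotonicity, PNS = p₁ − p₀.
PNS = 0.39673 − 0.099267 = 0.29746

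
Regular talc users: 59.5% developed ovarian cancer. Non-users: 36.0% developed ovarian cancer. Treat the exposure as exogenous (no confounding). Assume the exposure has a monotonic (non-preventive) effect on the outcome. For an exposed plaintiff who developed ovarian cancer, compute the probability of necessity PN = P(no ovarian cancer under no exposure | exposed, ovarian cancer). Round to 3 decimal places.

PN ≈ 0.395

p₁ = 0.595, p₀ = 0.36.
Under exogeneity and monotonicity, PN = (p₁ − p₀) / p₁.
PN = (0.595 − 0.36) / 0.595 = 0.235 / 0.595 ≈ 0.3950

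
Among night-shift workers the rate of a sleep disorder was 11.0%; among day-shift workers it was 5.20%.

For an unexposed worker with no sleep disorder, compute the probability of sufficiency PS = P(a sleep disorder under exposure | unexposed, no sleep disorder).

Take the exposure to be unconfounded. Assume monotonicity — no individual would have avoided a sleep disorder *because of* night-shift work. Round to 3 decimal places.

p₁ = 0.11, p₀ = 0.052.
Under exogeneity and monotonicity, PS = (p₁ − p₀) / (1 − p₀).
PS = (0.11 − 0.052) / (1 − 0.052) = 0.058 / 0.948 ≈ 0.0612

PS ≈ 0.061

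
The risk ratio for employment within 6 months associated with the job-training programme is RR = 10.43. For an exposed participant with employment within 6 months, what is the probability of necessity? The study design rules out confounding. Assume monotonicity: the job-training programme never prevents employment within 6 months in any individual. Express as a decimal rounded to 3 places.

Under exogeneity and monotonicity, PN = (RR − 1) / RR = 1 − 1/RR.
PN = (10.43 − 1) / 10.43 = 9.43 / 10.43 ≈ 0.9041

PN ≈ 0.904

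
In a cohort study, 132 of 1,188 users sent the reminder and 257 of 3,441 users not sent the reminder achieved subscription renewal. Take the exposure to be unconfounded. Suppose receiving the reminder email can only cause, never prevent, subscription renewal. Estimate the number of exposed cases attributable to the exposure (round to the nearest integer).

p₁ = P(outcome | exposed) = 132/1188 = 0.11111
p₀ = P(outcome | unexposed) = 257/3441 = 0.074688
PN = (p₁ − p₀)/p₁ = (0.11111 − 0.074688) / 0.11111 ≈ 0.32781.
Attributable cases ≈ PN × (exposed cases) = 0.32781 × 132 ≈ 43.27.

about 43 cases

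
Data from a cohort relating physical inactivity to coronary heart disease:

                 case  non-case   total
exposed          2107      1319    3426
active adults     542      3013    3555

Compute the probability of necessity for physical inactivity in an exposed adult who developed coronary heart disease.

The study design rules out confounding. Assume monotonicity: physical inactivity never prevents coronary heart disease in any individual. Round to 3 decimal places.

PN ≈ 0.752

p₁ = P(outcome | exposed) = 2107/3426 = 0.615
p₀ = P(outcome | unexposed) = 542/3555 = 0.15246
Under exogeneity and monotonicity, PN = (p₁ − p₀)/p₁.
PN = (0.615 − 0.15246) / 0.615 ≈ 0.7521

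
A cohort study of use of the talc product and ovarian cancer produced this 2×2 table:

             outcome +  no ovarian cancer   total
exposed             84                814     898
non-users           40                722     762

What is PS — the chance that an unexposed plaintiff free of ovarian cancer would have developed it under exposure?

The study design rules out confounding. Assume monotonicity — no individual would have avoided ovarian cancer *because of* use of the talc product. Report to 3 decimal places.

PS ≈ 0.043

p₁ = P(outcome | exposed) = 84/898 = 0.093541
p₀ = P(outcome | unexposed) = 40/762 = 0.052493
Under exogeneity and monotonicity, PS = (p₁ − p₀)/(1 − p₀).
PS = (0.093541 − 0.052493) / 0.94751 ≈ 0.0433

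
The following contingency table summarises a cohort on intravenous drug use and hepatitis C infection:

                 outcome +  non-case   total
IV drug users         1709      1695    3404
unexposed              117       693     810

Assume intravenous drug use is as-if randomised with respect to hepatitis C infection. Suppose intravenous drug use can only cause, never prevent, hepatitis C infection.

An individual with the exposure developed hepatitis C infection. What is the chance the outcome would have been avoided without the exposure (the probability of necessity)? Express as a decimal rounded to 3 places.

p₁ = P(outcome | exposed) = 1709/3404 = 0.50206
p₀ = P(outcome | unexposed) = 117/810 = 0.14444
Under exogeneity and monotonicity, PN = (p₁ − p₀) / p₁.
PN = (0.50206 − 0.14444) / 0.50206 = 0.35761 / 0.50206 ≈ 0.7123

PN ≈ 0.712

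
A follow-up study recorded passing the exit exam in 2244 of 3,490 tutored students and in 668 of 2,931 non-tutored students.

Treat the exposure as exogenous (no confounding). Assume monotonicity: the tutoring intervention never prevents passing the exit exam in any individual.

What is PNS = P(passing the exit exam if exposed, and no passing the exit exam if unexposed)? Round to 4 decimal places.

p₁ = P(outcome | exposed) = 2244/3490 = 0.64298
p₀ = P(outcome | unexposed) = 668/2931 = 0.22791
Under exogeneity and monotonicity, PNS = p₁ − p₀.
PNS = 0.64298 − 0.22791 = 0.41507

PNS ≈ 0.4151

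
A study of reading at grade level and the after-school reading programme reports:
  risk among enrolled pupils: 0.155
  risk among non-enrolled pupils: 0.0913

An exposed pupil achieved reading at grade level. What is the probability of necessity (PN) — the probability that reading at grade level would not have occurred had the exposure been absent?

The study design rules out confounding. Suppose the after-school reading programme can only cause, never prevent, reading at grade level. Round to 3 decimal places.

PN ≈ 0.411

Let p₁ = 0.155, p₀ = 0.0913.
Under exogeneity and monotonicity, PN = (p₁ − p₀) / p₁.
PN = (0.155 − 0.0913) / 0.155 = 0.0637 / 0.155 ≈ 0.4110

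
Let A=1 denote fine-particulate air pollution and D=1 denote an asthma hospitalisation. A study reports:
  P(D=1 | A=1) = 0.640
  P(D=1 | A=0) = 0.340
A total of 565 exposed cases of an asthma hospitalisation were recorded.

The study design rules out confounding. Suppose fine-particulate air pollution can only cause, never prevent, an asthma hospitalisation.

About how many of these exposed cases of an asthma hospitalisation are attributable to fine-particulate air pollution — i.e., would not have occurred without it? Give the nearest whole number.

Let p₁ = 0.64, p₀ = 0.34.
PN = (p₁ − p₀)/p₁ = (0.64 − 0.34) / 0.64 ≈ 0.46875.
Attributable cases ≈ PN × (exposed cases) = 0.46875 × 565 ≈ 264.84.

about 265 cases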